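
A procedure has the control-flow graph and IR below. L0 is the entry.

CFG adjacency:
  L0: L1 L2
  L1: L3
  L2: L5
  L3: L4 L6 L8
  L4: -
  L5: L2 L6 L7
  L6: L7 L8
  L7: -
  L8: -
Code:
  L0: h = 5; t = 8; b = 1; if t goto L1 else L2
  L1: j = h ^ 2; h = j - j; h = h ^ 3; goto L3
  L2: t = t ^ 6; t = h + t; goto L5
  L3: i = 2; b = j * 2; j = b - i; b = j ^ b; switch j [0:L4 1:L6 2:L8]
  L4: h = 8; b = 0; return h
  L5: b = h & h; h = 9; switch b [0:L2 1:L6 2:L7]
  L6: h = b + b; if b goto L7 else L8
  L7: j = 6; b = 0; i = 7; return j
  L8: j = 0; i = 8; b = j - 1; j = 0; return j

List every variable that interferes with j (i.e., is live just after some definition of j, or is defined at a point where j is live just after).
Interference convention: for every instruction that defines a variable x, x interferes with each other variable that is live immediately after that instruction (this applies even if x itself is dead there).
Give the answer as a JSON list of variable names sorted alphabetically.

Block summaries:
  L0: {b,h,t} / ∅
  L1: {h,j} / {h}
  L2: {t} / {h,t}
  L3: {b,i,j} / {j}
  L4: {b,h} / ∅
  L5: {b,h} / {h}
  L6: {h} / {b}
  L7: {b,i,j} / ∅
  L8: {b,i,j} / ∅

Live sets:
  L0 li=∅ lo={h,t}
  L1 li={h} lo={j}
  L2 li={h,t} lo={h,t}
  L3 li={j} lo={b}
  L4 li=∅ lo=∅
  L5 li={h,t} lo={b,h,t}
  L6 li={b} lo=∅
  L7 li=∅ lo=∅
  L8 li=∅ lo=∅

Conflict graph:
  b: {h,i,j,t}
  h: {b,j,t}
  i: {b,j}
  j: {b,h,i}
  t: {b,h}

N(j) = ["b", "h", "i"]

Answer: ["b", "h", "i"]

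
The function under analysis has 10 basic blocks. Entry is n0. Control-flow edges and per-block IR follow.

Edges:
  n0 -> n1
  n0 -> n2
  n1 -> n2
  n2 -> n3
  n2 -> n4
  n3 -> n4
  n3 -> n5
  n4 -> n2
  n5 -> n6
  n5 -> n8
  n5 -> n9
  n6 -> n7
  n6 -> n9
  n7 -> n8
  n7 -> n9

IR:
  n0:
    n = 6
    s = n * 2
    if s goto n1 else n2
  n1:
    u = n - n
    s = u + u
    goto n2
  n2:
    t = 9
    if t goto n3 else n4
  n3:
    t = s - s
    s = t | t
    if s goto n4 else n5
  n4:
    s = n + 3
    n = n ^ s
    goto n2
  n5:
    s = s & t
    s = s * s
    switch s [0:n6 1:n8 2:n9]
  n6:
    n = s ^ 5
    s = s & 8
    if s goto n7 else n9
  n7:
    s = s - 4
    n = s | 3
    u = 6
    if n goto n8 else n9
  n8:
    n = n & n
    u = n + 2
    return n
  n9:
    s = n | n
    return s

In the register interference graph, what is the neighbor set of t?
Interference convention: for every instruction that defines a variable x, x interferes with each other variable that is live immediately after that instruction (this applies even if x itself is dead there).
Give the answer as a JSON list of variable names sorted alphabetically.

Answer: ["n", "s"]

Analysis:
def/use:
  n0: def={n,s} ue=∅
  n1: def={s,u} ue={n}
  n2: def={t} ue=∅
  n3: def={s,t} ue={s}
  n4: def={n,s} ue={n}
  n5: def={s} ue={s,t}
  n6: def={n,s} ue={s}
  n7: def={n,s,u} ue={s}
  n8: def={n,u} ue={n}
  n9: def={s} ue={n}

Backward fixpoint:
  n0: in=∅ out={n,s}
  n1: in={n} out={n,s}
  n2: in={n,s} out={n,s}
  n3: in={n,s} out={n,s,t}
  n4: in={n} out={n,s}
  n5: in={n,s,t} out={n,s}
  n6: in={s} out={n,s}
  n7: in={s} out={n}
  n8: in={n} out=∅
  n9: in={n} out=∅

Conflict graph:
  n — {s,t,u}
  s — {n,t}
  t — {n,s}
  u — {n}

N(t) = ["n", "s"]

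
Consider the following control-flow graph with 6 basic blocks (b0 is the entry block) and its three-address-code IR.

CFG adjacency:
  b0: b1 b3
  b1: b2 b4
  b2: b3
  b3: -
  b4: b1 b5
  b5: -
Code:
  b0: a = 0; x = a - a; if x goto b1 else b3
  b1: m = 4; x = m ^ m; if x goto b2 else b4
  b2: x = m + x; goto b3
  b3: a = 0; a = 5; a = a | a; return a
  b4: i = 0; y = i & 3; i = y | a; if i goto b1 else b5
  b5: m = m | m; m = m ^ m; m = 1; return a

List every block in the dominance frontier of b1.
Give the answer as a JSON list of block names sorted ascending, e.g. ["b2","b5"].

idom tree: b1←b0 b2←b1 b3←b0 b4←b1 b5←b4
Dom∩ at merges:
  b1: preds {b0,b4}: {b0} ∩ {b0,b1,b4} = {b0}; idom=b0
  b3: preds {b0,b2}: {b0} ∩ {b0,b1,b2} = {b0}; idom=b0

Frontier:
  b1←b0: walk · to b0
  b1←b4: walk b4→b1 to b0
  b3←b0: walk · to b0
  b3←b2: walk b2→b1 to b0
  b0 → ∅
  b1 → {b1,b3}
  b2 → {b3}
  b3 → ∅
  b4 → {b1}
  b5 → ∅

DF(b1) = ["b1", "b3"]

Answer: ["b1", "b3"]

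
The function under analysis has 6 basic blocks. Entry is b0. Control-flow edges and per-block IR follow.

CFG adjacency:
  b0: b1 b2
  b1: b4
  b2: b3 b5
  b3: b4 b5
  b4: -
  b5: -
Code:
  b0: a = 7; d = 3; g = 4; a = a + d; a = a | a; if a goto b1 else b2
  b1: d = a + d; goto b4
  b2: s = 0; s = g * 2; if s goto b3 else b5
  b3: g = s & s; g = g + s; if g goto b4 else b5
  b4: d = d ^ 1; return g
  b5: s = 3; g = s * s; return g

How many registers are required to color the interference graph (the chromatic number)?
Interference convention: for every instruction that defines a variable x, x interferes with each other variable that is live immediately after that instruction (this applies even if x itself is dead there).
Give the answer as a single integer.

Answer: 3

Working:
def/use:
  b0 def {a,d,g} use ∅
  b1 def {d} use {a,d}
  b2 def {s} use {g}
  b3 def {g} use {s}
  b4 def {d} use {d,g}
  b5 def {g,s} use ∅

Live sets:
  b0 li=∅ lo={a,d,g}
  b1 li={a,d,g} lo={d,g}
  b2 li={d,g} lo={d,s}
  b3 li={d,s} lo={d,g}
  b4 li={d,g} lo=∅
  b5 li=∅ lo=∅

Interference:
  a: {d,g}
  d: {a,g,s}
  g: {a,d,s}
  s: {d,g}

Registers:
  clique {a,d,g} ⇒ need ≥ 3
  3-colouring: c0={d}  c1={g}  c2={a,s}
  χ = 3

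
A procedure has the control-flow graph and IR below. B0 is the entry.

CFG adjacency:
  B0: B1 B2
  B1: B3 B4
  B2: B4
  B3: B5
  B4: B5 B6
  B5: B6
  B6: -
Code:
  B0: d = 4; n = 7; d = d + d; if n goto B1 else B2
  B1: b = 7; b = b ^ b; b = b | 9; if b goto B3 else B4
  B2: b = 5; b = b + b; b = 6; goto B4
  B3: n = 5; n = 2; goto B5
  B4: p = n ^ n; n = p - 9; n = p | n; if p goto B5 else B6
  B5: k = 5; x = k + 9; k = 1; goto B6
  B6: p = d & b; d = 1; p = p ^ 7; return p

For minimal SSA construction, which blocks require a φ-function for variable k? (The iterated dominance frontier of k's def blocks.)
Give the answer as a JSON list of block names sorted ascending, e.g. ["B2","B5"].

idom tree: B1←B0 B2←B0 B3←B1 B4←B0 B5←B0 B6←B0
Dom at joins:
  B4: preds {B1,B2}: {B0,B1} ∩ {B0,B2} = {B0}; idom=B0
  B5: preds {B3,B4}: {B0,B1,B3} ∩ {B0,B4} = {B0}; idom=B0
  B6: preds {B4,B5}: {B0,B4} ∩ {B0,B5} = {B0}; idom=B0

Frontier:
  B4←B1: walk B1 to B0
  B4←B2: walk B2 to B0
  B5←B3: walk B3→B1 to B0
  B5←B4: walk B4 to B0
  B6←B4: walk B4 to B0
  B6←B5: walk B5 to B0
  B0 → ∅
  B1 → {B4,B5}
  B2 → {B4}
  B3 → {B5}
  B4 → {B5,B6}
  B5 → {B6}
  B6 → ∅

φ for k: defs {B5}
  DF⁺ = {B6}

Answer: ["B6"]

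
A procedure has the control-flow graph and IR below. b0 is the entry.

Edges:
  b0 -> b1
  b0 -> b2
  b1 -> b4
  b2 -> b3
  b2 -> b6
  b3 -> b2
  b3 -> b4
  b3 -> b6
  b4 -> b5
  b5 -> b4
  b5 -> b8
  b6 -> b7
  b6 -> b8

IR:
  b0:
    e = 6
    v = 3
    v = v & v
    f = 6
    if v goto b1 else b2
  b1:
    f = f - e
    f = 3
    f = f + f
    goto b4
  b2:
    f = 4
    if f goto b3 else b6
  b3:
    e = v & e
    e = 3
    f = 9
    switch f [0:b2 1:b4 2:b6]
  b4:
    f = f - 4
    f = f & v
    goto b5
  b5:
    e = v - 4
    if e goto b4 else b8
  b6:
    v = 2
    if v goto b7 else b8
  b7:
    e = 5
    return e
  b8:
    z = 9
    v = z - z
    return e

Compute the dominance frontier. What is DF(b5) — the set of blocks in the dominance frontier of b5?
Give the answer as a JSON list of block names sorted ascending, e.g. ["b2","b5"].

idom tree: b1←b0 b2←b0 b3←b2 b4←b0 b5←b4 b6←b2 b7←b6 b8←b0
Dom at joins:
  b2: preds {b0,b3}: {b0} ∩ {b0,b2,b3} = {b0}; idom=b0
  b4: preds {b1,b3,b5}: {b0,b1} ∩ {b0,b2,b3} ∩ {b0,b4,b5} = {b0}; idom=b0
  b6: preds {b2,b3}: {b0,b2} ∩ {b0,b2,b3} = {b0,b2}; idom=b2
  b8: preds {b5,b6}: {b0,b4,b5} ∩ {b0,b2,b6} = {b0}; idom=b0

Frontier:
  b2←b0: walk · to b0
  b2←b3: walk b3→b2 to b0
  b4←b1: walk b1 to b0
  b4←b3: walk b3→b2 to b0
  b4←b5: walk b5→b4 to b0
  b6←b2: walk · to b2
  b6←b3: walk b3 to b2
  b8←b5: walk b5→b4 to b0
  b8←b6: walk b6→b2 to b0
  b0: DF=∅
  b1: DF={b4}
  b2: DF={b2,b4,b8}
  b3: DF={b2,b4,b6}
  b4: DF={b4,b8}
  b5: DF={b4,b8}
  b6: DF={b8}
  b7: DF=∅
  b8: DF=∅

DF(b5) = ["b4", "b8"]

Answer: ["b4", "b8"]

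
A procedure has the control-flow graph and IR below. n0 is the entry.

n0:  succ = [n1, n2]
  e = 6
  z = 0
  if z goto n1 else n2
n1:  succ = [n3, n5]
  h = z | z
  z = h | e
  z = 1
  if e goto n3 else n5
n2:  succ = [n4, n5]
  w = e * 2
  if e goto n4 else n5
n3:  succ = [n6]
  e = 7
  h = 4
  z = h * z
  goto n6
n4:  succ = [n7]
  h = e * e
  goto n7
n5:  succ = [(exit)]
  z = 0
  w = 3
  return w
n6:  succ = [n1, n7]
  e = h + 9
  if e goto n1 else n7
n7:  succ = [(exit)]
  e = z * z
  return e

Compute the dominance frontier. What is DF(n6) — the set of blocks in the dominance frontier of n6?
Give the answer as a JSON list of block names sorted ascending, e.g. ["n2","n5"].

Answer: ["n1", "n7"]

Working:
idom tree: n1←n0 n2←n0 n3←n1 n4←n2 n5←n0 n6←n3 n7←n0
Join-block Dom:
  n1: preds {n0,n6}: {n0} ∩ {n0,n1,n3,n6} = {n0}; idom=n0
  n5: preds {n1,n2}: {n0,n1} ∩ {n0,n2} = {n0}; idom=n0
  n7: preds {n4,n6}: {n0,n2,n4} ∩ {n0,n1,n3,n6} = {n0}; idom=n0

Frontier:
  join n1 pred n0: · stop@n0
  join n1 pred n6: n6→n3→n1 stop@n0
  join n5 pred n1: n1 stop@n0
  join n5 pred n2: n2 stop@n0
  join n7 pred n4: n4→n2 stop@n0
  join n7 pred n6: n6→n3→n1 stop@n0
  DF(n0)=∅
  DF(n1)={n1,n5,n7}
  DF(n2)={n5,n7}
  DF(n3)={n1,n7}
  DF(n4)={n7}
  DF(n5)=∅
  DF(n6)={n1,n7}
  DF(n7)=∅

DF(n6) = ["n1", "n7"]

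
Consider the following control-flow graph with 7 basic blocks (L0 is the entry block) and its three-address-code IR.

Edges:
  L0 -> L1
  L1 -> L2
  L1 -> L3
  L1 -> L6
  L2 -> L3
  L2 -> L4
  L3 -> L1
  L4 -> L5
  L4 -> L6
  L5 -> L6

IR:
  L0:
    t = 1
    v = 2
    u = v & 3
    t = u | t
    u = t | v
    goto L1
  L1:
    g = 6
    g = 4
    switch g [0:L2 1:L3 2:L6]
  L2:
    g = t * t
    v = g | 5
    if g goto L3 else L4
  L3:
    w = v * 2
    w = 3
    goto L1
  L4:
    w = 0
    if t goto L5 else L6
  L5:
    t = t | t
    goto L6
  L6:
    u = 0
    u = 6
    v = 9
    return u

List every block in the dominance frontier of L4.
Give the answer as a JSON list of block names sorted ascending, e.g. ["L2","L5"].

idom tree: L1←L0 L2←L1 L3←L1 L4←L2 L5←L4 L6←L1
Dom at joins:
  L1: preds {L0,L3}: {L0} ∩ {L0,L1,L3} = {L0}; idom=L0
  L3: preds {L1,L2}: {L0,L1} ∩ {L0,L1,L2} = {L0,L1}; idom=L1
  L6: preds {L1,L4,L5}: {L0,L1} ∩ {L0,L1,L2,L4} ∩ {L0,L1,L2,L4,L5} = {L0,L1}; idom=L1

Frontier:
  L1←L0: walk · to L0
  L1←L3: walk L3→L1 to L0
  L3←L1: walk · to L1
  L3←L2: walk L2 to L1
  L6←L1: walk · to L1
  L6←L4: walk L4→L2 to L1
  L6←L5: walk L5→L4→L2 to L1
  L0: DF=∅
  L1: DF={L1}
  L2: DF={L3,L6}
  L3: DF={L1}
  L4: DF={L6}
  L5: DF={L6}
  L6: DF=∅

DF(L4) = ["L6"]

Answer: ["L6"]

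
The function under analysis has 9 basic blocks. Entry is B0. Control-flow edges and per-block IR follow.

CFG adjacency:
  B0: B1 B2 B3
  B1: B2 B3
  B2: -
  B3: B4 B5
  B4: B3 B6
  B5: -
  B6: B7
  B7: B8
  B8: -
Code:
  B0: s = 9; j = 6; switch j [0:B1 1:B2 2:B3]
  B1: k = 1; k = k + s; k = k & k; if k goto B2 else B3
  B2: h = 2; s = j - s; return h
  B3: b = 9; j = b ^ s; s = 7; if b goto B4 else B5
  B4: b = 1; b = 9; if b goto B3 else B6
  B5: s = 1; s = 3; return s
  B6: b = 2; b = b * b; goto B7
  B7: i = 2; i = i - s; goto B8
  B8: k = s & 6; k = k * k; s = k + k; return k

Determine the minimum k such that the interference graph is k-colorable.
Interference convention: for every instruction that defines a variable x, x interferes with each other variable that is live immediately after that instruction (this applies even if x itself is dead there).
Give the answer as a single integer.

def/use:
  B0: {j,s} / ∅
  B1: {k} / {s}
  B2: {h,s} / {j,s}
  B3: {b,j,s} / {s}
  B4: {b} / ∅
  B5: {s} / ∅
  B6: {b} / ∅
  B7: {i} / {s}
  B8: {k,s} / {s}

Backward fixpoint:
  B0: in=∅ out={j,s}
  B1: in={j,s} out={j,s}
  B2: in={j,s} out=∅
  B3: in={s} out={s}
  B4: in={s} out={s}
  B5: in=∅ out=∅
  B6: in={s} out={s}
  B7: in={s} out={s}
  B8: in={s} out=∅

Interfere edges:
  b: {j,s}
  h: {j,s}
  i: {s}
  j: {b,h,k,s}
  k: {j,s}
  s: {b,h,i,j,k}

Colouring:
  clique {b,j,s} ⇒ need ≥ 3
  3-colouring: c0={s}  c1={i,j}  c2={b,h,k}
  χ = 3

Answer: 3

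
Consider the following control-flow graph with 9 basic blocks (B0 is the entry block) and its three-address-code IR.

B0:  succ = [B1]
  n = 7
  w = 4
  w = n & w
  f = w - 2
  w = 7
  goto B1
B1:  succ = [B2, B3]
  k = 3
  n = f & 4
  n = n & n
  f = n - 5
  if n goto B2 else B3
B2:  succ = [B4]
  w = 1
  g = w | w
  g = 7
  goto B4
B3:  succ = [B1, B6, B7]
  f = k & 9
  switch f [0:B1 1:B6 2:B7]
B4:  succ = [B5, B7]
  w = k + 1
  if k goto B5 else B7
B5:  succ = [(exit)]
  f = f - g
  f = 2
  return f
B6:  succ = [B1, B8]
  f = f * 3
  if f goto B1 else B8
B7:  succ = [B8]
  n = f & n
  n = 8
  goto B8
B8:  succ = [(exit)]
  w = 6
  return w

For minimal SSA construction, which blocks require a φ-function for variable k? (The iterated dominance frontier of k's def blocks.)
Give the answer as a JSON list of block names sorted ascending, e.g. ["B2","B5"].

idom tree: B1←B0 B2←B1 B3←B1 B4←B2 B5←B4 B6←B3 B7←B1 B8←B1
Dom∩ at merges:
  B1: preds {B0,B3,B6}: {B0} ∩ {B0,B1,B3} ∩ {B0,B1,B3,B6} = {B0}; idom=B0
  B7: preds {B3,B4}: {B0,B1,B3} ∩ {B0,B1,B2,B4} = {B0,B1}; idom=B1
  B8: preds {B6,B7}: {B0,B1,B3,B6} ∩ {B0,B1,B7} = {B0,B1}; idom=B1

DF derivation:
  B1←B0: walk · to B0
  B1←B3: walk B3→B1 to B0
  B1←B6: walk B6→B3→B1 to B0
  B7←B3: walk B3 to B1
  B7←B4: walk B4→B2 to B1
  B8←B6: walk B6→B3 to B1
  B8←B7: walk B7 to B1
  B0 → ∅
  B1 → {B1}
  B2 → {B7}
  B3 → {B1,B7,B8}
  B4 → {B7}
  B5 → ∅
  B6 → {B1,B8}
  B7 → {B8}
  B8 → ∅

φ for k: defs {B1}
  DF⁺ = {B1}

Answer: ["B1"]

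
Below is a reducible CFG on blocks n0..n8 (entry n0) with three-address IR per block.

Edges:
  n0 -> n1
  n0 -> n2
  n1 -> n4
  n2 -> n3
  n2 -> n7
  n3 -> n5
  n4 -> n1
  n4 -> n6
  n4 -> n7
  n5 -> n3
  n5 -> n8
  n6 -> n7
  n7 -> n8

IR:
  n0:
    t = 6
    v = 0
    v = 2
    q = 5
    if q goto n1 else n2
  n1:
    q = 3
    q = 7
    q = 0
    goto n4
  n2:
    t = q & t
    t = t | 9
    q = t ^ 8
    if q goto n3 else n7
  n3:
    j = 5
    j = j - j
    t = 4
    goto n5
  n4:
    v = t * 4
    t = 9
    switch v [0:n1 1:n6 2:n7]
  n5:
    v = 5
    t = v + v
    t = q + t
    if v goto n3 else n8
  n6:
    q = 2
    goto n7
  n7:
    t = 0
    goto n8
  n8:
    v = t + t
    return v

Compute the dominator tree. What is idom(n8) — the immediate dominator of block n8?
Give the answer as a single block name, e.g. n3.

idom tree: n1←n0 n2←n0 n3←n2 n4←n1 n5←n3 n6←n4 n7←n0 n8←n0
Join-block Dom:
  n1: preds {n0,n4}: {n0} ∩ {n0,n1,n4} = {n0}; idom=n0
  n3: preds {n2,n5}: {n0,n2} ∩ {n0,n2,n3,n5} = {n0,n2}; idom=n2
  n7: preds {n2,n4,n6}: {n0,n2} ∩ {n0,n1,n4} ∩ {n0,n1,n4,n6} = {n0}; idom=n0
  n8: preds {n5,n7}: {n0,n2,n3,n5} ∩ {n0,n7} = {n0}; idom=n0

idom(n8) = n0

Answer: n0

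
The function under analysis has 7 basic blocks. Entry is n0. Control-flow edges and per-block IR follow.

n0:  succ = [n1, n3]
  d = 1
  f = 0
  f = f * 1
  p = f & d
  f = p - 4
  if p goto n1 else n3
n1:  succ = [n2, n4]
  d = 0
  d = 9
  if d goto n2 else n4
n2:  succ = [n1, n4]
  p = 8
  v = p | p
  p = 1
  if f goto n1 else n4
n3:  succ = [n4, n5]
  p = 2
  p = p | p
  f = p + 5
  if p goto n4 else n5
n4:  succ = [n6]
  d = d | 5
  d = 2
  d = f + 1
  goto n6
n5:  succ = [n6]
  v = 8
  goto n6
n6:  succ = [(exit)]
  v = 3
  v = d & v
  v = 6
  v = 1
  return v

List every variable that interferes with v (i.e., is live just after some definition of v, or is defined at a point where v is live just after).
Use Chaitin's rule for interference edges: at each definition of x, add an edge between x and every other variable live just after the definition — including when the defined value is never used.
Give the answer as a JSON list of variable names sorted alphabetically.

def/use:
  n0 def {d,f,p} use ∅
  n1 def {d} use ∅
  n2 def {p,v} use {f}
  n3 def {f,p} use ∅
  n4 def {d} use {d,f}
  n5 def {v} use ∅
  n6 def {v} use {d}

Backward fixpoint:
  live n0: ∅→{d,f}
  live n1: {f}→{d,f}
  live n2: {d,f}→{d,f}
  live n3: {d}→{d,f}
  live n4: {d,f}→{d}
  live n5: {d}→{d}
  live n6: {d}→∅

Interfere edges:
  d↔{f,p,v}
  f↔{d,p,v}
  p↔{d,f}
  v↔{d,f}

N(v) = ["d", "f"]

Answer: ["d", "f"]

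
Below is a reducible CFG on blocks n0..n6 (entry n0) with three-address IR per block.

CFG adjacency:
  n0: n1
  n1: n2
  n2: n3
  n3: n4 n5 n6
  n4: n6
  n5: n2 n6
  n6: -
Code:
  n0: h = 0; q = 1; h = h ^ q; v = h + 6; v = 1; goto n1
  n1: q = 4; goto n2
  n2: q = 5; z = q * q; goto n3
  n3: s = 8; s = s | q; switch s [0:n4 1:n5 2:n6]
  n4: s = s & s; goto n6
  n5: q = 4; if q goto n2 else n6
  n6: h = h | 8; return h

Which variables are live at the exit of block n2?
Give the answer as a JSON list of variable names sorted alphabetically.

Answer: ["h", "q"]

Analysis:
Block summaries:
  n0 def {h,q,v} use ∅
  n1 def {q} use ∅
  n2 def {q,z} use ∅
  n3 def {s} use {q}
  n4 def {s} use {s}
  n5 def {q} use ∅
  n6 def {h} use {h}

Liveness:
  n0 li=∅ lo={h}
  n1 li={h} lo={h}
  n2 li={h} lo={h,q}
  n3 li={h,q} lo={h,s}
  n4 li={h,s} lo={h}
  n5 li={h} lo={h}
  n6 li={h} lo=∅

live-out(n2) = ["h", "q"]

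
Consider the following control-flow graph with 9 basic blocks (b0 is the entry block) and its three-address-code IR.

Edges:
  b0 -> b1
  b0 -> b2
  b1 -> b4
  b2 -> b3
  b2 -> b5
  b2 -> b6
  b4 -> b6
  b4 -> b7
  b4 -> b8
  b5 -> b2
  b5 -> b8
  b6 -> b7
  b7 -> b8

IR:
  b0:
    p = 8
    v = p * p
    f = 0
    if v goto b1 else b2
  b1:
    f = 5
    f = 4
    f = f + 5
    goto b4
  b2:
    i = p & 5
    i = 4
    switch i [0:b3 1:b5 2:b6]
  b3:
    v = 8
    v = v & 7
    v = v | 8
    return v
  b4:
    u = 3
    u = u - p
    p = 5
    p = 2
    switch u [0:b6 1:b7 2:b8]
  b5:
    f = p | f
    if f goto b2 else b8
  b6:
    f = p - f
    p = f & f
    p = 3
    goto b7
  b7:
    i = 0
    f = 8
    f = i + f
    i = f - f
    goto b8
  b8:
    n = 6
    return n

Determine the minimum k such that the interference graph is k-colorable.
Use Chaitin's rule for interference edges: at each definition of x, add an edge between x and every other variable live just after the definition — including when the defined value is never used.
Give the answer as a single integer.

Block summaries:
  b0: {f,p,v} / ∅
  b1: {f} / ∅
  b2: {i} / {p}
  b3: {v} / ∅
  b4: {p,u} / {p}
  b5: {f} / {f,p}
  b6: {f,p} / {f,p}
  b7: {f,i} / ∅
  b8: {n} / ∅

Liveness:
  live b0: ∅→{f,p}
  live b1: {p}→{f,p}
  live b2: {f,p}→{f,p}
  live b3: ∅→∅
  live b4: {f,p}→{f,p}
  live b5: {f,p}→{f,p}
  live b6: {f,p}→∅
  live b7: ∅→∅
  live b8: ∅→∅

Conflict graph:
  f↔{i,p,u,v}
  i↔{f,p}
  n↔∅
  p↔{f,i,u,v}
  u↔{f,p}
  v↔{f,p}

Colouring:
  clique {f,i,p} ⇒ need ≥ 3
  assign f→c0 i→c2 n→c0 p→c1 u→c2 v→c2 — no edge inside a register ⇒ χ ≤ 3
  χ = 3

Answer: 3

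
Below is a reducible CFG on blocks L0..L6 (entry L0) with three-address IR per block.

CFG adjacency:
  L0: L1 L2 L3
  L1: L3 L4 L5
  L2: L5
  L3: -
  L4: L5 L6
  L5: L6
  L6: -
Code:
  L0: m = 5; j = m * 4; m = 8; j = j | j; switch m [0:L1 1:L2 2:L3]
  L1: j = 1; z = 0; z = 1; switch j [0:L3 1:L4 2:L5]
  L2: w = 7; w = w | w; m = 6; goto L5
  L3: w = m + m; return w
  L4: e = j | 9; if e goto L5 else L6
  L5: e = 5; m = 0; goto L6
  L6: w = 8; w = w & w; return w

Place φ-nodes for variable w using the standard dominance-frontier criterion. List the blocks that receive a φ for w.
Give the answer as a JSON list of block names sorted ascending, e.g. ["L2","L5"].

Answer: ["L5", "L6"]

Working:
idom tree: L1←L0 L2←L0 L3←L0 L4←L1 L5←L0 L6←L0
Join-block Dom:
  L3: preds {L0,L1}: {L0} ∩ {L0,L1} = {L0}; idom=L0
  L5: preds {L1,L2,L4}: {L0,L1} ∩ {L0,L2} ∩ {L0,L1,L4} = {L0}; idom=L0
  L6: preds {L4,L5}: {L0,L1,L4} ∩ {L0,L5} = {L0}; idom=L0

Frontier:
  L3←L0: walk · to L0
  L3←L1: walk L1 to L0
  L5←L1: walk L1 to L0
  L5←L2: walk L2 to L0
  L5←L4: walk L4→L1 to L0
  L6←L4: walk L4→L1 to L0
  L6←L5: walk L5 to L0
  L0 → ∅
  L1 → {L3,L5,L6}
  L2 → {L5}
  L3 → ∅
  L4 → {L5,L6}
  L5 → {L6}
  L6 → ∅

φ for w: defs {L2,L3,L6}
  DF⁺ = {L5,L6}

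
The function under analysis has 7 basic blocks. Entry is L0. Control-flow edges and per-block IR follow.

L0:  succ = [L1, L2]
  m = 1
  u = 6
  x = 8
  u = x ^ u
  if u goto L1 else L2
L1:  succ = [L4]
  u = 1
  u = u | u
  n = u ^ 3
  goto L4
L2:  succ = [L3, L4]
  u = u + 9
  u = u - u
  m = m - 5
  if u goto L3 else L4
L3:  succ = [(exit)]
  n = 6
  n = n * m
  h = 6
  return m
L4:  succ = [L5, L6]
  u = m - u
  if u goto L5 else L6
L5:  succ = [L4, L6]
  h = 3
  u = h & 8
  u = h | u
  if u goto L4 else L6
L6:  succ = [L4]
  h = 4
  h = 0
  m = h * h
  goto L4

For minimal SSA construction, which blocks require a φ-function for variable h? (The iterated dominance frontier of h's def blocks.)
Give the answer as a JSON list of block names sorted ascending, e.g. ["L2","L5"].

Answer: ["L4", "L6"]

Working:
idom tree: L1←L0 L2←L0 L3←L2 L4←L0 L5←L4 L6←L4
Join-block Dom:
  L4: preds {L1,L2,L5,L6}: {L0,L1} ∩ {L0,L2} ∩ {L0,L4,L5} ∩ {L0,L4,L6} = {L0}; idom=L0
  L6: preds {L4,L5}: {L0,L4} ∩ {L0,L4,L5} = {L0,L4}; idom=L4

Frontier:
  join L4 pred L1: L1 stop@L0
  join L4 pred L2: L2 stop@L0
  join L4 pred L5: L5→L4 stop@L0
  join L4 pred L6: L6→L4 stop@L0
  join L6 pred L4: · stop@L4
  join L6 pred L5: L5 stop@L4
  L0: DF=∅
  L1: DF={L4}
  L2: DF={L4}
  L3: DF=∅
  L4: DF={L4}
  L5: DF={L4,L6}
  L6: DF={L4}

φ for h: defs {L3,L5,L6}
  DF⁺ = {L4,L6}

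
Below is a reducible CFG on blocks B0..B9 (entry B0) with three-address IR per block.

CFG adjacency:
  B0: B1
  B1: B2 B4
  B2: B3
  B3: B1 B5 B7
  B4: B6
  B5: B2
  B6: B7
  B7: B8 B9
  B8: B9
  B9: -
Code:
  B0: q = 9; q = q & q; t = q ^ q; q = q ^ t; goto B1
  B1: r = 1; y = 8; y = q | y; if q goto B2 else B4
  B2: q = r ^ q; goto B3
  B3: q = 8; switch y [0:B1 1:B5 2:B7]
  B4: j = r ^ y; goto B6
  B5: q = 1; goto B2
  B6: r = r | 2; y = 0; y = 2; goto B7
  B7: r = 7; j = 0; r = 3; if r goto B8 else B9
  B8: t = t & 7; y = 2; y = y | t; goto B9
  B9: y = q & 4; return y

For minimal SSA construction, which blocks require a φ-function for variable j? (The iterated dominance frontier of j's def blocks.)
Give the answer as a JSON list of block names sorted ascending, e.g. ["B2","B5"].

idom tree: B1←B0 B2←B1 B3←B2 B4←B1 B5←B3 B6←B4 B7←B1 B8←B7 B9←B7
Join-block Dom:
  B1: preds {B0,B3}: {B0} ∩ {B0,B1,B2,B3} = {B0}; idom=B0
  B2: preds {B1,B5}: {B0,B1} ∩ {B0,B1,B2,B3,B5} = {B0,B1}; idom=B1
  B7: preds {B3,B6}: {B0,B1,B2,B3} ∩ {B0,B1,B4,B6} = {B0,B1}; idom=B1
  B9: preds {B7,B8}: {B0,B1,B7} ∩ {B0,B1,B7,B8} = {B0,B1,B7}; idom=B7

Frontier:
  join B1 pred B0: · stop@B0
  join B1 pred B3: B3→B2→B1 stop@B0
  join B2 pred B1: · stop@B1
  join B2 pred B5: B5→B3→B2 stop@B1
  join B7 pred B3: B3→B2 stop@B1
  join B7 pred B6: B6→B4 stop@B1
  join B9 pred B7: · stop@B7
  join B9 pred B8: B8 stop@B7
  DF(B0)=∅
  DF(B1)={B1}
  DF(B2)={B1,B2,B7}
  DF(B3)={B1,B2,B7}
  DF(B4)={B7}
  DF(B5)={B2}
  DF(B6)={B7}
  DF(B7)=∅
  DF(B8)={B9}
  DF(B9)=∅

φ for j: defs {B4,B7}
  DF⁺ = {B7}

Answer: ["B7"]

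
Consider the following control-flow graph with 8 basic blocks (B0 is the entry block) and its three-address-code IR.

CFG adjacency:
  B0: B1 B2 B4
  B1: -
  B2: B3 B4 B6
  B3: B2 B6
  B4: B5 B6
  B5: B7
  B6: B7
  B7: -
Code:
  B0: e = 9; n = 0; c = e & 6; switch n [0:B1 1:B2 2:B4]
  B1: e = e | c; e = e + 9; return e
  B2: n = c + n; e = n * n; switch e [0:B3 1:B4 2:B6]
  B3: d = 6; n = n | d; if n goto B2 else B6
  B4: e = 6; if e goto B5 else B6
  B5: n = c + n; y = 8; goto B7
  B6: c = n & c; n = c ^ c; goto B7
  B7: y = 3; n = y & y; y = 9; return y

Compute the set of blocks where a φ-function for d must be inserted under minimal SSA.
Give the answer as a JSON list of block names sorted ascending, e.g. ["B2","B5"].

idom tree: B1←B0 B2←B0 B3←B2 B4←B0 B5←B4 B6←B0 B7←B0
Dom at joins:
  B2: preds {B0,B3}: {B0} ∩ {B0,B2,B3} = {B0}; idom=B0
  B4: preds {B0,B2}: {B0} ∩ {B0,B2} = {B0}; idom=B0
  B6: preds {B2,B3,B4}: {B0,B2} ∩ {B0,B2,B3} ∩ {B0,B4} = {B0}; idom=B0
  B7: preds {B5,B6}: {B0,B4,B5} ∩ {B0,B6} = {B0}; idom=B0

DF walk-up:
  B2←B0: walk · to B0
  B2←B3: walk B3→B2 to B0
  B4←B0: walk · to B0
  B4←B2: walk B2 to B0
  B6←B2: walk B2 to B0
  B6←B3: walk B3→B2 to B0
  B6←B4: walk B4 to B0
  B7←B5: walk B5→B4 to B0
  B7←B6: walk B6 to B0
  DF(B0)=∅
  DF(B1)=∅
  DF(B2)={B2,B4,B6}
  DF(B3)={B2,B6}
  DF(B4)={B6,B7}
  DF(B5)={B7}
  DF(B6)={B7}
  DF(B7)=∅

φ for d: defs {B3}
  DF⁺ = {B2,B4,B6,B7}

Answer: ["B2", "B4", "B6", "B7"]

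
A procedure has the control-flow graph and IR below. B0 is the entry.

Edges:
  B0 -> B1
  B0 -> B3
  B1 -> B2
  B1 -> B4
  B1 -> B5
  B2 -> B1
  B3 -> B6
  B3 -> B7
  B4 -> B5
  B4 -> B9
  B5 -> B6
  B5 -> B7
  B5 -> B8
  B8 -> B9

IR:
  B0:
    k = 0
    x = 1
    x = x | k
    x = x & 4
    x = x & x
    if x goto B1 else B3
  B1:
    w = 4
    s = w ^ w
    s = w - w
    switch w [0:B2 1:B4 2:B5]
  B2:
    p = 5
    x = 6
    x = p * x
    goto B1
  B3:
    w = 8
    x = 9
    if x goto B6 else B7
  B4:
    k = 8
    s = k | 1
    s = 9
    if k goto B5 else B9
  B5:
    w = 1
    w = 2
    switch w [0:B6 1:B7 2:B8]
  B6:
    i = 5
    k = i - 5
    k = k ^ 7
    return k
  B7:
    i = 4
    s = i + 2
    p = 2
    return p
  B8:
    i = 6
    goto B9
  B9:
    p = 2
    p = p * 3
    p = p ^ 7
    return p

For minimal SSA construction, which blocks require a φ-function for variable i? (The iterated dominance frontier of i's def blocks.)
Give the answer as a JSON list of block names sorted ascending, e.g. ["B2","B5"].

idom tree: B1←B0 B2←B1 B3←B0 B4←B1 B5←B1 B6←B0 B7←B0 B8←B5 B9←B1
Dom∩ at merges:
  B1: preds {B0,B2}: {B0} ∩ {B0,B1,B2} = {B0}; idom=B0
  B5: preds {B1,B4}: {B0,B1} ∩ {B0,B1,B4} = {B0,B1}; idom=B1
  B6: preds {B3,B5}: {B0,B3} ∩ {B0,B1,B5} = {B0}; idom=B0
  B7: preds {B3,B5}: {B0,B3} ∩ {B0,B1,B5} = {B0}; idom=B0
  B9: preds {B4,B8}: {B0,B1,B4} ∩ {B0,B1,B5,B8} = {B0,B1}; idom=B1

Frontier:
  B1←B0: walk · to B0
  B1←B2: walk B2→B1 to B0
  B5←B1: walk · to B1
  B5←B4: walk B4 to B1
  B6←B3: walk B3 to B0
  B6←B5: walk B5→B1 to B0
  B7←B3: walk B3 to B0
  B7←B5: walk B5→B1 to B0
  B9←B4: walk B4 to B1
  B9←B8: walk B8→B5 to B1
  B0: DF=∅
  B1: DF={B1,B6,B7}
  B2: DF={B1}
  B3: DF={B6,B7}
  B4: DF={B5,B9}
  B5: DF={B6,B7,B9}
  B6: DF=∅
  B7: DF=∅
  B8: DF={B9}
  B9: DF=∅

φ for i: defs {B6,B7,B8}
  DF⁺ = {B9}

Answer: ["B9"]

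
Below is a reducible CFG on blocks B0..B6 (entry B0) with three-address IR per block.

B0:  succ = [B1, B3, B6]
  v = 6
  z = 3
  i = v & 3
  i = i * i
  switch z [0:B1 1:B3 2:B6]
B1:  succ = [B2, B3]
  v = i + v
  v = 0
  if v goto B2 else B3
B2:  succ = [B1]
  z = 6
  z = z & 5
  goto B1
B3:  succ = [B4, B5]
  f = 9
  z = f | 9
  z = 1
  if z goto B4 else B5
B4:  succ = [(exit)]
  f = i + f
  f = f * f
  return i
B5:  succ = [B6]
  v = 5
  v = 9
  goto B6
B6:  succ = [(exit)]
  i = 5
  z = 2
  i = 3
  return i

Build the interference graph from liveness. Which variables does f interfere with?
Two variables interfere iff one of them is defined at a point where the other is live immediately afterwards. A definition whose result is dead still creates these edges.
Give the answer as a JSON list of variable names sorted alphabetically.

Block summaries:
  B0: def={i,v,z} ue=∅
  B1: def={v} ue={i,v}
  B2: def={z} ue=∅
  B3: def={f,z} ue=∅
  B4: def={f} ue={f,i}
  B5: def={v} ue=∅
  B6: def={i,z} ue=∅

Live sets:
  B0: in=∅ out={i,v}
  B1: in={i,v} out={i,v}
  B2: in={i,v} out={i,v}
  B3: in={i} out={f,i}
  B4: in={f,i} out=∅
  B5: in=∅ out=∅
  B6: in=∅ out=∅

Conflict graph:
  f↔{i,z}
  i↔{f,v,z}
  v↔{i,z}
  z↔{f,i,v}

N(f) = ["i", "z"]

Answer: ["i", "z"]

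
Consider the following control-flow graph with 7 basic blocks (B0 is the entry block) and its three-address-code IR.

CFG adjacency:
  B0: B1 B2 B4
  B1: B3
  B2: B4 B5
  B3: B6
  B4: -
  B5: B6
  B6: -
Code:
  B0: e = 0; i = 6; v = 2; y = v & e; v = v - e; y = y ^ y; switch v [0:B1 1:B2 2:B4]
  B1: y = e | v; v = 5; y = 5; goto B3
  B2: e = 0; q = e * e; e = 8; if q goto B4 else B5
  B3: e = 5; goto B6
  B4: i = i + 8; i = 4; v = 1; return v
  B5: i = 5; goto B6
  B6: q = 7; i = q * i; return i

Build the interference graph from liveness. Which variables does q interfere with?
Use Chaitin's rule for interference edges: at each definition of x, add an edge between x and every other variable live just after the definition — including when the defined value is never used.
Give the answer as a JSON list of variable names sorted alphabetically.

Block summaries:
  B0 def {e,i,v,y} use ∅
  B1 def {v,y} use {e,v}
  B2 def {e,q} use ∅
  B3 def {e} use ∅
  B4 def {i,v} use {i}
  B5 def {i} use ∅
  B6 def {i,q} use {i}

Backward fixpoint:
  B0 li=∅ lo={e,i,v}
  B1 li={e,i,v} lo={i}
  B2 li={i} lo={i}
  B3 li={i} lo={i}
  B4 li={i} lo=∅
  B5 li=∅ lo={i}
  B6 li={i} lo=∅

Interference:
  e — {i,q,v,y}
  i — {e,q,v,y}
  q — {e,i}
  v — {e,i,y}
  y — {e,i,v}

N(q) = ["e", "i"]

Answer: ["e", "i"]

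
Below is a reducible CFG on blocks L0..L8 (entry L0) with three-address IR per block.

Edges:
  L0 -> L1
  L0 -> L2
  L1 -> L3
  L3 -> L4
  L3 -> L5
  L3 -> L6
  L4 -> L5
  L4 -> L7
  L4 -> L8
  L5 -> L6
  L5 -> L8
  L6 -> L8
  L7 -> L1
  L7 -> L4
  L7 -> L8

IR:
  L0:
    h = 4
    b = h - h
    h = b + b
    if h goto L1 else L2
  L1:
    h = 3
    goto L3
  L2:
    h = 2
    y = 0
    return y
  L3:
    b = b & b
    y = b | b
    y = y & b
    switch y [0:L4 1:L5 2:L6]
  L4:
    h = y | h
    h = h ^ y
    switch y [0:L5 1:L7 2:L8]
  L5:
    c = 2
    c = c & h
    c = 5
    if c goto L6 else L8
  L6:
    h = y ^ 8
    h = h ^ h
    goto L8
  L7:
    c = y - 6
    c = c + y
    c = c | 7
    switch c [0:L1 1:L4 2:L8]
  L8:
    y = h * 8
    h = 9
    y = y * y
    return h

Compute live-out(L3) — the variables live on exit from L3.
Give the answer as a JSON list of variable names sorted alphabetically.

def/use:
  L0: def={b,h} ue=∅
  L1: def={h} ue=∅
  L2: def={h,y} ue=∅
  L3: def={b,y} ue={b}
  L4: def={h} ue={h,y}
  L5: def={c} ue={h}
  L6: def={h} ue={y}
  L7: def={c} ue={y}
  L8: def={h,y} ue={h}

Liveness:
  live L0: ∅→{b}
  live L1: {b}→{b,h}
  live L2: ∅→∅
  live L3: {b,h}→{b,h,y}
  live L4: {b,h,y}→{b,h,y}
  live L5: {h,y}→{h,y}
  live L6: {y}→{h}
  live L7: {b,h,y}→{b,h,y}
  live L8: {h}→∅

live-out(L3) = ["b", "h", "y"]

Answer: ["b", "h", "y"]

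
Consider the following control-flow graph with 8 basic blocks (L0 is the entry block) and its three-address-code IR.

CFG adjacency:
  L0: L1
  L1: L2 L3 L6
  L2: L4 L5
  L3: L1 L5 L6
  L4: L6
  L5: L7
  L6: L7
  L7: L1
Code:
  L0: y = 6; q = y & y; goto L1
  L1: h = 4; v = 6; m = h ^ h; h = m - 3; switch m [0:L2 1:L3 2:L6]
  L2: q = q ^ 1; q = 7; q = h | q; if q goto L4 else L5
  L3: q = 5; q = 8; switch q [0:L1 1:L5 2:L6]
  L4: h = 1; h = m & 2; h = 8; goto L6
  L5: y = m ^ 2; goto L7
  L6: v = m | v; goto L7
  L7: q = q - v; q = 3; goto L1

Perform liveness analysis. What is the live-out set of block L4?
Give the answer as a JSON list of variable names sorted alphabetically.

Answer: ["m", "q", "v"]

Working:
def/use:
  L0: def={q,y} ue=∅
  L1: def={h,m,v} ue=∅
  L2: def={q} ue={h,q}
  L3: def={q} ue=∅
  L4: def={h} ue={m}
  L5: def={y} ue={m}
  L6: def={v} ue={m,v}
  L7: def={q} ue={q,v}

Liveness:
  L0 li=∅ lo={q}
  L1 li={q} lo={h,m,q,v}
  L2 li={h,m,q,v} lo={m,q,v}
  L3 li={m,v} lo={m,q,v}
  L4 li={m,q,v} lo={m,q,v}
  L5 li={m,q,v} lo={q,v}
  L6 li={m,q,v} lo={q,v}
  L7 li={q,v} lo={q}

live-out(L4) = ["m", "q", "v"]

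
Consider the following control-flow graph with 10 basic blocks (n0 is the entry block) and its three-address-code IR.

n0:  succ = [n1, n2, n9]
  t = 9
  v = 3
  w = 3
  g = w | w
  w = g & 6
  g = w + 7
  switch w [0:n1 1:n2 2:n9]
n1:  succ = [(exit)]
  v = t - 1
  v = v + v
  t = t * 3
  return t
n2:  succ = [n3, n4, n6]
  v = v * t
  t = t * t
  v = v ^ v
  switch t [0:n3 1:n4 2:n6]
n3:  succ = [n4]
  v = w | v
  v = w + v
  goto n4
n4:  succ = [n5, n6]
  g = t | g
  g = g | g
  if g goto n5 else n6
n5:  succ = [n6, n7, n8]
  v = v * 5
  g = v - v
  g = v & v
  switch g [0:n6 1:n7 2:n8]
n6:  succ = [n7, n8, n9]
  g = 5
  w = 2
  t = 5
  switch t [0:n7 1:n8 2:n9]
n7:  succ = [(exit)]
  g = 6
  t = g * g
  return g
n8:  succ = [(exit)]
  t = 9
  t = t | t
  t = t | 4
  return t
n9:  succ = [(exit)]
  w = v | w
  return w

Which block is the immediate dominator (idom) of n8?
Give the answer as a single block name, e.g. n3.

idom tree: n1←n0 n2←n0 n3←n2 n4←n2 n5←n4 n6←n2 n7←n2 n8←n2 n9←n0
Dom∩ at merges:
  n4: preds {n2,n3}: {n0,n2} ∩ {n0,n2,n3} = {n0,n2}; idom=n2
  n6: preds {n2,n4,n5}: {n0,n2} ∩ {n0,n2,n4} ∩ {n0,n2,n4,n5} = {n0,n2}; idom=n2
  n7: preds {n5,n6}: {n0,n2,n4,n5} ∩ {n0,n2,n6} = {n0,n2}; idom=n2
  n8: preds {n5,n6}: {n0,n2,n4,n5} ∩ {n0,n2,n6} = {n0,n2}; idom=n2
  n9: preds {n0,n6}: {n0} ∩ {n0,n2,n6} = {n0}; idom=n0

idom(n8) = n2

Answer: n2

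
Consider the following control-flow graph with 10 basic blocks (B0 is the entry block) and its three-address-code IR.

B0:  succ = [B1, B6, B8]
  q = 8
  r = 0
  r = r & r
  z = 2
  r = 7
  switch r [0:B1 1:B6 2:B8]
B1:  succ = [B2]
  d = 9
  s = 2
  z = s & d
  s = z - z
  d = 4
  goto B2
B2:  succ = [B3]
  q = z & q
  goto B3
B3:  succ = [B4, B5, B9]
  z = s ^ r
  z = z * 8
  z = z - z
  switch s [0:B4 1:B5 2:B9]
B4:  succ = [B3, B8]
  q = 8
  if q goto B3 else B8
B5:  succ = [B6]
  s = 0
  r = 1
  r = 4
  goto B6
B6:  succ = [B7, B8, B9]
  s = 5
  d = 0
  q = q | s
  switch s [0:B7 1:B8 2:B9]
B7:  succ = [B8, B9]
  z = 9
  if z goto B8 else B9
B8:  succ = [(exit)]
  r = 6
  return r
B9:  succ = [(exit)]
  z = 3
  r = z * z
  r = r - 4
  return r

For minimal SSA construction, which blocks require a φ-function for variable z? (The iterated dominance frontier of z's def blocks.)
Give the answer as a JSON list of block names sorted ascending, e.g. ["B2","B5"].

idom tree: B1←B0 B2←B1 B3←B2 B4←B3 B5←B3 B6←B0 B7←B6 B8←B0 B9←B0
Dom∩ at merges:
  B3: preds {B2,B4}: {B0,B1,B2} ∩ {B0,B1,B2,B3,B4} = {B0,B1,B2}; idom=B2
  B6: preds {B0,B5}: {B0} ∩ {B0,B1,B2,B3,B5} = {B0}; idom=B0
  B8: preds {B0,B4,B6,B7}: {B0} ∩ {B0,B1,B2,B3,B4} ∩ {B0,B6} ∩ {B0,B6,B7} = {B0}; idom=B0
  B9: preds {B3,B6,B7}: {B0,B1,B2,B3} ∩ {B0,B6} ∩ {B0,B6,B7} = {B0}; idom=B0

Frontier:
  B3←B2: walk · to B2
  B3←B4: walk B4→B3 to B2
  B6←B0: walk · to B0
  B6←B5: walk B5→B3→B2→B1 to B0
  B8←B0: walk · to B0
  B8←B4: walk B4→B3→B2→B1 to B0
  B8←B6: walk B6 to B0
  B8←B7: walk B7→B6 to B0
  B9←B3: walk B3→B2→B1 to B0
  B9←B6: walk B6 to B0
  B9←B7: walk B7→B6 to B0
  B0: DF=∅
  B1: DF={B6,B8,B9}
  B2: DF={B6,B8,B9}
  B3: DF={B3,B6,B8,B9}
  B4: DF={B3,B8}
  B5: DF={B6}
  B6: DF={B8,B9}
  B7: DF={B8,B9}
  B8: DF=∅
  B9: DF=∅

φ for z: defs {B0,B1,B3,B7,B9}
  DF⁺ = {B3,B6,B8,B9}

Answer: ["B3", "B6", "B8", "B9"]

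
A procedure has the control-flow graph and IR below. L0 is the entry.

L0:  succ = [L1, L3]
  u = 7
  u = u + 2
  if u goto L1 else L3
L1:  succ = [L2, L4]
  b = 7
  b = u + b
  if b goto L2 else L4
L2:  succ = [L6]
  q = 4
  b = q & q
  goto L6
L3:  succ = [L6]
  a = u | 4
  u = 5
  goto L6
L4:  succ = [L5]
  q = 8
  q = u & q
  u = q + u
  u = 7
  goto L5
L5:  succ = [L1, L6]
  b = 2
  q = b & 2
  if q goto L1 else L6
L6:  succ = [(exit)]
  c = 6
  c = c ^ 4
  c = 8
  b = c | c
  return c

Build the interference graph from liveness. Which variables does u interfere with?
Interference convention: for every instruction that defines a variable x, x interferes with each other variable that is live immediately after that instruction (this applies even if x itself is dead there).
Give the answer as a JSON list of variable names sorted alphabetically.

Answer: ["b", "q"]

Working:
Per-block:
  L0: def={u} ue=∅
  L1: def={b} ue={u}
  L2: def={b,q} ue=∅
  L3: def={a,u} ue={u}
  L4: def={q,u} ue={u}
  L5: def={b,q} ue=∅
  L6: def={b,c} ue=∅

Liveness:
  L0 li=∅ lo={u}
  L1 li={u} lo={u}
  L2 li=∅ lo=∅
  L3 li={u} lo=∅
  L4 li={u} lo={u}
  L5 li={u} lo={u}
  L6 li=∅ lo=∅

Conflict graph:
  a↔∅
  b↔{c,u}
  c↔{b}
  q↔{u}
  u↔{b,q}

N(u) = ["b", "q"]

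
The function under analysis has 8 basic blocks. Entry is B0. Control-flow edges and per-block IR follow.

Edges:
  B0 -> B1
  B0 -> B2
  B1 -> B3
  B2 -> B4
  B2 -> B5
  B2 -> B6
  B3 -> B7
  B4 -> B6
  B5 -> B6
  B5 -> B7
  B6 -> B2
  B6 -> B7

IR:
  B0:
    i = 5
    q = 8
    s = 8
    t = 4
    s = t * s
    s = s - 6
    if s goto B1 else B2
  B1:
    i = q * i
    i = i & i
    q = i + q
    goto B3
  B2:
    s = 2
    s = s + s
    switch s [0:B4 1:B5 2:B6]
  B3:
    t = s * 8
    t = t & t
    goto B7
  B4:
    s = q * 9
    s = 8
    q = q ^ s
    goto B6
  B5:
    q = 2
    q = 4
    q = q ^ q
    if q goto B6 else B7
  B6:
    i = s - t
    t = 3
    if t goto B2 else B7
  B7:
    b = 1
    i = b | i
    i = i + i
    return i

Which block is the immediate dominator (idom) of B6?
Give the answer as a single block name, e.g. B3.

Answer: B2

Derivation:
idom tree: B1←B0 B2←B0 B3←B1 B4←B2 B5←B2 B6←B2 B7←B0
Join-block Dom:
  B2: preds {B0,B6}: {B0} ∩ {B0,B2,B6} = {B0}; idom=B0
  B6: preds {B2,B4,B5}: {B0,B2} ∩ {B0,B2,B4} ∩ {B0,B2,B5} = {B0,B2}; idom=B2
  B7: preds {B3,B5,B6}: {B0,B1,B3} ∩ {B0,B2,B5} ∩ {B0,B2,B6} = {B0}; idom=B0

idom(B6) = B2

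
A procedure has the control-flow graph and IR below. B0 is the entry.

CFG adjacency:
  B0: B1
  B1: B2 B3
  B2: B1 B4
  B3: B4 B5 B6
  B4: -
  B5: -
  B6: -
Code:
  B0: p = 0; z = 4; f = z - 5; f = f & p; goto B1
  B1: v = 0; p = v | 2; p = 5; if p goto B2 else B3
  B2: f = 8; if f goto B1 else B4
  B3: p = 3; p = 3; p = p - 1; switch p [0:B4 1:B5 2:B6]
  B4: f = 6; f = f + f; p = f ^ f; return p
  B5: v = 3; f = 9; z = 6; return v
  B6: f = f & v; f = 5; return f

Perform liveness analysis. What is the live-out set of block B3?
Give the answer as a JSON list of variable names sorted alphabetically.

Per-block:
  B0: {f,p,z} / ∅
  B1: {p,v} / ∅
  B2: {f} / ∅
  B3: {p} / ∅
  B4: {f,p} / ∅
  B5: {f,v,z} / ∅
  B6: {f} / {f,v}

Live sets:
  B0: in=∅ out={f}
  B1: in={f} out={f,v}
  B2: in=∅ out={f}
  B3: in={f,v} out={f,v}
  B4: in=∅ out=∅
  B5: in=∅ out=∅
  B6: in={f,v} out=∅

live-out(B3) = ["f", "v"]

Answer: ["f", "v"]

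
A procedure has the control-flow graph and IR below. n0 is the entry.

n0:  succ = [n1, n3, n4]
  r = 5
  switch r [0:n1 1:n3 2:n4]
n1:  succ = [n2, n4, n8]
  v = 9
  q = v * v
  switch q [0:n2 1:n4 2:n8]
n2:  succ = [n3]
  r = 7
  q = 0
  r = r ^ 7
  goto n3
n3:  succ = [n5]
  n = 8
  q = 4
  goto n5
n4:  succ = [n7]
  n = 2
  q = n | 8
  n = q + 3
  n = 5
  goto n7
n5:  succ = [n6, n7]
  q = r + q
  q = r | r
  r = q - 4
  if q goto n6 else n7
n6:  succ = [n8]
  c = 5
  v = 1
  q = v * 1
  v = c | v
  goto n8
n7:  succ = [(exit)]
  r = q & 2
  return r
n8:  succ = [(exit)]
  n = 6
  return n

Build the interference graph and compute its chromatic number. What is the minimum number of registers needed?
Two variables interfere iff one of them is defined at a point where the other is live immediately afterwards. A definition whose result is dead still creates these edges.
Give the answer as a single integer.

Answer: 3

Analysis:
Per-block:
  n0: def={r} ue=∅
  n1: def={q,v} ue=∅
  n2: def={q,r} ue=∅
  n3: def={n,q} ue=∅
  n4: def={n,q} ue=∅
  n5: def={q,r} ue={q,r}
  n6: def={c,q,v} ue=∅
  n7: def={r} ue={q}
  n8: def={n} ue=∅

Liveness:
  n0 li=∅ lo={r}
  n1 li=∅ lo=∅
  n2 li=∅ lo={r}
  n3 li={r} lo={q,r}
  n4 li=∅ lo={q}
  n5 li={q,r} lo={q}
  n6 li=∅ lo=∅
  n7 li={q} lo=∅
  n8 li=∅ lo=∅

Interfere edges:
  c — {q,v}
  n — {q,r}
  q — {c,n,r,v}
  r — {n,q}
  v — {c,q}

Registers:
  clique {c,q,v} ⇒ need ≥ 3
  3-colouring: r0={q}  r1={c,n}  r2={r,v}
  χ = 3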